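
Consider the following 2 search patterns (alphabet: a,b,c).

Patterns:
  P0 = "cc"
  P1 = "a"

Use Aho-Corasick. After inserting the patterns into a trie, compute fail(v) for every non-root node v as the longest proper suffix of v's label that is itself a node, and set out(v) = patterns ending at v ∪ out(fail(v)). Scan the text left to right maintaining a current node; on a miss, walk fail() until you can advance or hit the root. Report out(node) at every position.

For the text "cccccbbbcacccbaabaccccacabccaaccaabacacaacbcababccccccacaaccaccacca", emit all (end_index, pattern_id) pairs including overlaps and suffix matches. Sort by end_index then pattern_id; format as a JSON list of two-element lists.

Construct AC machine:
Trie nodes:
  0='ε' goto a→3 c→1
  1='c' goto c→2
  2='cc' goto ·  ←P0
  3='a' goto ·  ←P1

BFS fail/out derivation:
  fail(1) 'c': from fail(0)=0 chase 'c': 0 ⇒ 0;  out=∅∪out(0)=∅
  fail(3) 'a': from fail(0)=0 chase 'a': 0 ⇒ 0;  out={1}∪out(0)={1}
  fail(2) 'cc': from fail(1)=0 chase 'c': 0 ⇒ 1;  out={0}∪out(1)={0}

Run:
[0] read 'c'  n0⇒n1
[1] read 'c'  n1⇒n2  emit P0@[0:1]
[2] read 'c'  n2⇒n2 (via fail)  emit P0@[1:2]
[3] read 'c'  n2⇒n2 (via fail)  emit P0@[2:3]
[4] read 'c'  n2⇒n2 (via fail)  emit P0@[3:4]
[5] read 'b'  n2⇒n0 (via fail)
[6] read 'b'  n0⇒n0
[7] read 'b'  n0⇒n0
[8] read 'c'  n0⇒n1
[9] read 'a'  n1⇒n3 (via fail)  emit P1@[9:9]
[10] read 'c'  n3⇒n1 (via fail)
[11] read 'c'  n1⇒n2  emit P0@[10:11]
[12] read 'c'  n2⇒n2 (via fail)  emit P0@[11:12]
[13] read 'b'  n2⇒n0 (via fail)
[14] read 'a'  n0⇒n3  emit P1@[14:14]
[15] read 'a'  n3⇒n3 (via fail)  emit P1@[15:15]
[16] read 'b'  n3⇒n0 (via fail)
[17] read 'a'  n0⇒n3  emit P1@[17:17]
[18] read 'c'  n3⇒n1 (via fail)
[19] read 'c'  n1⇒n2  emit P0@[18:19]
[20] read 'c'  n2⇒n2 (via fail)  emit P0@[19:20]
[21] read 'c'  n2⇒n2 (via fail)  emit P0@[20:21]
[22] read 'a'  n2⇒n3 (via fail)  emit P1@[22:22]
[23] read 'c'  n3⇒n1 (via fail)
[24] read 'a'  n1⇒n3 (via fail)  emit P1@[24:24]
[25] read 'b'  n3⇒n0 (via fail)
[26] read 'c'  n0⇒n1
[27] read 'c'  n1⇒n2  emit P0@[26:27]
[28] read 'a'  n2⇒n3 (via fail)  emit P1@[28:28]
[29] read 'a'  n3⇒n3 (via fail)  emit P1@[29:29]
[30] read 'c'  n3⇒n1 (via fail)
[31] read 'c'  n1⇒n2  emit P0@[30:31]
[32] read 'a'  n2⇒n3 (via fail)  emit P1@[32:32]
[33] read 'a'  n3⇒n3 (via fail)  emit P1@[33:33]
[34] read 'b'  n3⇒n0 (via fail)
[35] read 'a'  n0⇒n3  emit P1@[35:35]
[36] read 'c'  n3⇒n1 (via fail)
[37] read 'a'  n1⇒n3 (via fail)  emit P1@[37:37]
[38] read 'c'  n3⇒n1 (via fail)
[39] read 'a'  n1⇒n3 (via fail)  emit P1@[39:39]
[40] read 'a'  n3⇒n3 (via fail)  emit P1@[40:40]
[41] read 'c'  n3⇒n1 (via fail)
[42] read 'b'  n1⇒n0 (via fail)
[43] read 'c'  n0⇒n1
[44] read 'a'  n1⇒n3 (via fail)  emit P1@[44:44]
[45] read 'b'  n3⇒n0 (via fail)
[46] read 'a'  n0⇒n3  emit P1@[46:46]
[47] read 'b'  n3⇒n0 (via fail)
[48] read 'c'  n0⇒n1
[49] read 'c'  n1⇒n2  emit P0@[48:49]
[50] read 'c'  n2⇒n2 (via fail)  emit P0@[49:50]
[51] read 'c'  n2⇒n2 (via fail)  emit P0@[50:51]
[52] read 'c'  n2⇒n2 (via fail)  emit P0@[51:52]
[53] read 'c'  n2⇒n2 (via fail)  emit P0@[52:53]
[54] read 'a'  n2⇒n3 (via fail)  emit P1@[54:54]
[55] read 'c'  n3⇒n1 (via fail)
[56] read 'a'  n1⇒n3 (via fail)  emit P1@[56:56]
[57] read 'a'  n3⇒n3 (via fail)  emit P1@[57:57]
[58] read 'c'  n3⇒n1 (via fail)
[59] read 'c'  n1⇒n2  emit P0@[58:59]
[60] read 'a'  n2⇒n3 (via fail)  emit P1@[60:60]
[61] read 'c'  n3⇒n1 (via fail)
[62] read 'c'  n1⇒n2  emit P0@[61:62]
[63] read 'a'  n2⇒n3 (via fail)  emit P1@[63:63]
[64] read 'c'  n3⇒n1 (via fail)
[65] read 'c'  n1⇒n2  emit P0@[64:65]
[66] read 'a'  n2⇒n3 (via fail)  emit P1@[66:66]

Result: [[1,0],[2,0],[3,0],[4,0],[9,1],[11,0],[12,0],[14,1],[15,1],[17,1],[19,0],[20,0],[21,0],[22,1],[24,1],[27,0],[28,1],[29,1],[31,0],[32,1],[33,1],[35,1],[37,1],[39,1],[40,1],[44,1],[46,1],[49,0],[50,0],[51,0],[52,0],[53,0],[54,1],[56,1],[57,1],[59,0],[60,1],[62,0],[63,1],[65,0],[66,1]]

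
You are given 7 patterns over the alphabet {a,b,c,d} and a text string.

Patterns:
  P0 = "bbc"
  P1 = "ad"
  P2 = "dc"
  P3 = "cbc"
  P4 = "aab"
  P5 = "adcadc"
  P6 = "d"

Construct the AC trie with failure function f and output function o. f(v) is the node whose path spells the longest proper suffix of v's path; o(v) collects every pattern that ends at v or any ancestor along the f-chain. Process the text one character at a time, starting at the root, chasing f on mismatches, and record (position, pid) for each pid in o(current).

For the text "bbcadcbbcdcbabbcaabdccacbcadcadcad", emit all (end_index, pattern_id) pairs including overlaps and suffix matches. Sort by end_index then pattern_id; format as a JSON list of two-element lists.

Construct AC machine:
Trie nodes:
  n0 'ε': a→4 b→1 c→8 d→6
  n1 'b': b→2
  n2 'bb': c→3
  n3 'bbc': ·  [P0 ends]
  n4 'a': a→11 d→5
  n5 'ad': c→13  [P1 ends]
  n6 'd': c→7  [P6 ends]
  n7 'dc': ·  [P2 ends]
  n8 'c': b→9
  n9 'cb': c→10
  n10 'cbc': ·  [P3 ends]
  n11 'aa': b→12
  n12 'aab': ·  [P4 ends]
  n13 'adc': a→14
  n14 'adca': d→15
  n15 'adcad': c→16
  n16 'adcadc': ·  [P5 ends]

BFS fail/out derivation:
  n1('b'): parent n0 fail=0; on 'b' 0 → fail=0;  out ∅∪∅=∅
  n4('a'): parent n0 fail=0; on 'a' 0 → fail=0;  out ∅∪∅=∅
  n6('d'): parent n0 fail=0; on 'd' 0 → fail=0;  out {6}∪∅={6}
  n8('c'): parent n0 fail=0; on 'c' 0 → fail=0;  out ∅∪∅=∅
  n2('bb'): parent n1 fail=0; on 'b' 0 → fail=1;  out ∅∪∅=∅
  n5('ad'): parent n4 fail=0; on 'd' 0 → fail=6;  out {1}∪{6}={1,6}
  n7('dc'): parent n6 fail=0; on 'c' 0 → fail=8;  out {2}∪∅={2}
  n9('cb'): parent n8 fail=0; on 'b' 0 → fail=1;  out ∅∪∅=∅
  n11('aa'): parent n4 fail=0; on 'a' 0 → fail=4;  out ∅∪∅=∅
  n3('bbc'): parent n2 fail=1; on 'c' 1→0 → fail=8;  out {0}∪∅={0}
  n10('cbc'): parent n9 fail=1; on 'c' 1→0 → fail=8;  out {3}∪∅={3}
  n12('aab'): parent n11 fail=4; on 'b' 4→0 → fail=1;  out {4}∪∅={4}
  n13('adc'): parent n5 fail=6; on 'c' 6 → fail=7;  out ∅∪{2}={2}
  n14('adca'): parent n13 fail=7; on 'a' 7→8→0 → fail=4;  out ∅∪∅=∅
  n15('adcad'): parent n14 fail=4; on 'd' 4 → fail=5;  out ∅∪{1,6}={1,6}
  n16('adcadc'): parent n15 fail=5; on 'c' 5 → fail=13;  out {5}∪{2}={2,5}

Run:
[0] read 'b'  n0⇒n1
[1] read 'b'  n1⇒n2
[2] read 'c'  n2⇒n3  ** P0@[0:2]
[3] read 'a'  n3⇒n4 ·f
[4] read 'd'  n4⇒n5  ** P1@[3:4],P6@[4:4]
[5] read 'c'  n5⇒n13  ** P2@[4:5]
[6] read 'b'  n13⇒n9 ·f
[7] read 'b'  n9⇒n2 ·f
[8] read 'c'  n2⇒n3  ** P0@[6:8]
[9] read 'd'  n3⇒n6 ·f  ** P6@[9:9]
[10] read 'c'  n6⇒n7  ** P2@[9:10]
[11] read 'b'  n7⇒n9 ·f
[12] read 'a'  n9⇒n4 ·f
[13] read 'b'  n4⇒n1 ·f
[14] read 'b'  n1⇒n2
[15] read 'c'  n2⇒n3  ** P0@[13:15]
[16] read 'a'  n3⇒n4 ·f
[17] read 'a'  n4⇒n11
[18] read 'b'  n11⇒n12  ** P4@[16:18]
[19] read 'd'  n12⇒n6 ·f  ** P6@[19:19]
[20] read 'c'  n6⇒n7  ** P2@[19:20]
[21] read 'c'  n7⇒n8 ·f
[22] read 'a'  n8⇒n4 ·f
[23] read 'c'  n4⇒n8 ·f
[24] read 'b'  n8⇒n9
[25] read 'c'  n9⇒n10  ** P3@[23:25]
[26] read 'a'  n10⇒n4 ·f
[27] read 'd'  n4⇒n5  ** P1@[26:27],P6@[27:27]
[28] read 'c'  n5⇒n13  ** P2@[27:28]
[29] read 'a'  n13⇒n14
[30] read 'd'  n14⇒n15  ** P1@[29:30],P6@[30:30]
[31] read 'c'  n15⇒n16  ** P2@[30:31],P5@[26:31]
[32] read 'a'  n16⇒n14 ·f
[33] read 'd'  n14⇒n15  ** P1@[32:33],P6@[33:33]

Matches: [[2,0],[4,1],[4,6],[5,2],[8,0],[9,6],[10,2],[15,0],[18,4],[19,6],[20,2],[25,3],[27,1],[27,6],[28,2],[30,1],[30,6],[31,2],[31,5],[33,1],[33,6]]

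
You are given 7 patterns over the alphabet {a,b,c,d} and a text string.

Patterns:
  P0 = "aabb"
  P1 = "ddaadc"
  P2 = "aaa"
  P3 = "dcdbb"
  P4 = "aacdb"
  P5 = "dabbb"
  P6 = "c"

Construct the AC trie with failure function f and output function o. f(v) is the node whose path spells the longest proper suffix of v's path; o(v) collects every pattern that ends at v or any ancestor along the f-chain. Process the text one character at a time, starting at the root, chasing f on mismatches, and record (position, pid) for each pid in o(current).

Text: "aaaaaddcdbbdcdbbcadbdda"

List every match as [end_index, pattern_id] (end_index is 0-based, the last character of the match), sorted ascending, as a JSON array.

Construct AC machine:
Trie (insert patterns):
  n0 'ε': a→1 c→23 d→5
  n1 'a': a→2
  n2 'aa': a→11 b→3 c→16
  n3 'aab': b→4
  n4 'aabb': ·  ←P0
  n5 'd': a→19 c→12 d→6
  n6 'dd': a→7
  n7 'dda': a→8
  n8 'ddaa': d→9
  n9 'ddaad': c→10
  n10 'ddaadc': ·  ←P1
  n11 'aaa': ·  ←P2
  n12 'dc': d→13
  n13 'dcd': b→14
  n14 'dcdb': b→15
  n15 'dcdbb': ·  ←P3
  n16 'aac': d→17
  n17 'aacd': b→18
  n18 'aacdb': ·  ←P4
  n19 'da': b→20
  n20 'dab': b→21
  n21 'dabb': b→22
  n22 'dabbb': ·  ←P5
  n23 'c': ·  ←P6

Failure links (BFS by depth):
  n1('a'): parent n0 fail=0; on 'a' 0 → fail=0;  out ∅∪∅=∅
  n5('d'): parent n0 fail=0; on 'd' 0 → fail=0;  out ∅∪∅=∅
  n23('c'): parent n0 fail=0; on 'c' 0 → fail=0;  out {6}∪∅={6}
  n2('aa'): parent n1 fail=0; on 'a' 0 → fail=1;  out ∅∪∅=∅
  n6('dd'): parent n5 fail=0; on 'd' 0 → fail=5;  out ∅∪∅=∅
  n12('dc'): parent n5 fail=0; on 'c' 0 → fail=23;  out ∅∪{6}={6}
  n19('da'): parent n5 fail=0; on 'a' 0 → fail=1;  out ∅∪∅=∅
  n3('aab'): parent n2 fail=1; on 'b' 1→0 → fail=0;  out ∅∪∅=∅
  n7('dda'): parent n6 fail=5; on 'a' 5 → fail=19;  out ∅∪∅=∅
  n11('aaa'): parent n2 fail=1; on 'a' 1 → fail=2;  out {2}∪∅={2}
  n13('dcd'): parent n12 fail=23; on 'd' 23→0 → fail=5;  out ∅∪∅=∅
  n16('aac'): parent n2 fail=1; on 'c' 1→0 → fail=23;  out ∅∪{6}={6}
  n20('dab'): parent n19 fail=1; on 'b' 1→0 → fail=0;  out ∅∪∅=∅
  n4('aabb'): parent n3 fail=0; on 'b' 0 → fail=0;  out {0}∪∅={0}
  n8('ddaa'): parent n7 fail=19; on 'a' 19→1 → fail=2;  out ∅∪∅=∅
  n14('dcdb'): parent n13 fail=5; on 'b' 5→0 → fail=0;  out ∅∪∅=∅
  n17('aacd'): parent n16 fail=23; on 'd' 23→0 → fail=5;  out ∅∪∅=∅
  n21('dabb'): parent n20 fail=0; on 'b' 0 → fail=0;  out ∅∪∅=∅
  n9('ddaad'): parent n8 fail=2; on 'd' 2→1→0 → fail=5;  out ∅∪∅=∅
  n15('dcdbb'): parent n14 fail=0; on 'b' 0 → fail=0;  out {3}∪∅={3}
  n18('aacdb'): parent n17 fail=5; on 'b' 5→0 → fail=0;  out {4}∪∅={4}
  n22('dabbb'): parent n21 fail=0; on 'b' 0 → fail=0;  out {5}∪∅={5}
  n10('ddaadc'): parent n9 fail=5; on 'c' 5 → fail=12;  out {1}∪{6}={1,6}

Text stream:
[0] read 'a'  n0⇒n1
[1] read 'a'  n1⇒n2
[2] read 'a'  n2⇒n11  emit P2@[0:2]
[3] read 'a'  n11⇒n11 ·f  emit P2@[1:3]
[4] read 'a'  n11⇒n11 ·f  emit P2@[2:4]
[5] read 'd'  n11⇒n5 ·f
[6] read 'd'  n5⇒n6
[7] read 'c'  n6⇒n12 ·f  emit P6@[7:7]
[8] read 'd'  n12⇒n13
[9] read 'b'  n13⇒n14
[10] read 'b'  n14⇒n15  emit P3@[6:10]
[11] read 'd'  n15⇒n5 ·f
[12] read 'c'  n5⇒n12  emit P6@[12:12]
[13] read 'd'  n12⇒n13
[14] read 'b'  n13⇒n14
[15] read 'b'  n14⇒n15  emit P3@[11:15]
[16] read 'c'  n15⇒n23 ·f  emit P6@[16:16]
[17] read 'a'  n23⇒n1 ·f
[18] read 'd'  n1⇒n5 ·f
[19] read 'b'  n5⇒n0 ·f
[20] read 'd'  n0⇒n5
[21] read 'd'  n5⇒n6
[22] read 'a'  n6⇒n7

Result: [[2,2],[3,2],[4,2],[7,6],[10,3],[12,6],[15,3],[16,6]]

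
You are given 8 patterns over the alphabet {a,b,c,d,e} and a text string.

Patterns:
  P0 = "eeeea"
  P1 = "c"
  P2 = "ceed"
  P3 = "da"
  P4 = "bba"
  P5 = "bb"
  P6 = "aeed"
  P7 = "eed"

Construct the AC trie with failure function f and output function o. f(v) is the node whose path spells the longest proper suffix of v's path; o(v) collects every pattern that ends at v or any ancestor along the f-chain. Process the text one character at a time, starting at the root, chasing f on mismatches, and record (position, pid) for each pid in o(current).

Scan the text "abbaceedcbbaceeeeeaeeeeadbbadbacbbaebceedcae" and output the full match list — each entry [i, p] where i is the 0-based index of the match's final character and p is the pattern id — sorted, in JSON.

Build:
Trie (insert patterns):
  n0 'ε': a→15 b→12 c→6 d→10 e→1
  n1 'e': e→2
  n2 'ee': d→19 e→3
  n3 'eee': e→4
  n4 'eeee': a→5
  n5 'eeeea': ·  ←P0
  n6 'c': e→7  ←P1
  n7 'ce': e→8
  n8 'cee': d→9
  n9 'ceed': ·  ←P2
  n10 'd': a→11
  n11 'da': ·  ←P3
  n12 'b': b→13
  n13 'bb': a→14  ←P5
  n14 'bba': ·  ←P4
  n15 'a': e→16
  n16 'ae': e→17
  n17 'aee': d→18
  n18 'aeed': ·  ←P6
  n19 'eed': ·  ←P7

BFS fail/out derivation:
  fail(1) 'e': from fail(0)=0 chase 'e': 0 ⇒ 0;  out=∅∪out(0)=∅
  fail(6) 'c': from fail(0)=0 chase 'c': 0 ⇒ 0;  out={1}∪out(0)={1}
  fail(10) 'd': from fail(0)=0 chase 'd': 0 ⇒ 0;  out=∅∪out(0)=∅
  fail(12) 'b': from fail(0)=0 chase 'b': 0 ⇒ 0;  out=∅∪out(0)=∅
  fail(15) 'a': from fail(0)=0 chase 'a': 0 ⇒ 0;  out=∅∪out(0)=∅
  fail(2) 'ee': from fail(1)=0 chase 'e': 0 ⇒ 1;  out=∅∪out(1)=∅
  fail(7) 'ce': from fail(6)=0 chase 'e': 0 ⇒ 1;  out=∅∪out(1)=∅
  fail(11) 'da': from fail(10)=0 chase 'a': 0 ⇒ 15;  out={3}∪out(15)={3}
  fail(13) 'bb': from fail(12)=0 chase 'b': 0 ⇒ 12;  out={5}∪out(12)={5}
  fail(16) 'ae': from fail(15)=0 chase 'e': 0 ⇒ 1;  out=∅∪out(1)=∅
  fail(3) 'eee': from fail(2)=1 chase 'e': 1 ⇒ 2;  out=∅∪out(2)=∅
  fail(8) 'cee': from fail(7)=1 chase 'e': 1 ⇒ 2;  out=∅∪out(2)=∅
  fail(14) 'bba': from fail(13)=12 chase 'a': 12→0 ⇒ 15;  out={4}∪out(15)={4}
  fail(17) 'aee': from fail(16)=1 chase 'e': 1 ⇒ 2;  out=∅∪out(2)=∅
  fail(19) 'eed': from fail(2)=1 chase 'd': 1→0 ⇒ 10;  out={7}∪out(10)={7}
  fail(4) 'eeee': from fail(3)=2 chase 'e': 2 ⇒ 3;  out=∅∪out(3)=∅
  fail(9) 'ceed': from fail(8)=2 chase 'd': 2 ⇒ 19;  out={2}∪out(19)={2,7}
  fail(18) 'aeed': from fail(17)=2 chase 'd': 2 ⇒ 19;  out={6}∪out(19)={6,7}
  fail(5) 'eeeea': from fail(4)=3 chase 'a': 3→2→1→0 ⇒ 15;  out={0}∪out(15)={0}

Scan:
pos 0 'a': at 15
pos 1 'b': at 12 ·f
pos 2 'b': at 13  → match P5@[1:2]
pos 3 'a': at 14  → match P4@[1:3]
pos 4 'c': at 6 ·f  → match P1@[4:4]
pos 5 'e': at 7
pos 6 'e': at 8
pos 7 'd': at 9  → match P2@[4:7],P7@[5:7]
pos 8 'c': at 6 ·f  → match P1@[8:8]
pos 9 'b': at 12 ·f
pos 10 'b': at 13  → match P5@[9:10]
pos 11 'a': at 14  → match P4@[9:11]
pos 12 'c': at 6 ·f  → match P1@[12:12]
pos 13 'e': at 7
pos 14 'e': at 8
pos 15 'e': at 3 ·f
pos 16 'e': at 4
pos 17 'e': at 4 ·f
pos 18 'a': at 5  → match P0@[14:18]
pos 19 'e': at 16 ·f
pos 20 'e': at 17
pos 21 'e': at 3 ·f
pos 22 'e': at 4
pos 23 'a': at 5  → match P0@[19:23]
pos 24 'd': at 10 ·f
pos 25 'b': at 12 ·f
pos 26 'b': at 13  → match P5@[25:26]
pos 27 'a': at 14  → match P4@[25:27]
pos 28 'd': at 10 ·f
pos 29 'b': at 12 ·f
pos 30 'a': at 15 ·f
pos 31 'c': at 6 ·f  → match P1@[31:31]
pos 32 'b': at 12 ·f
pos 33 'b': at 13  → match P5@[32:33]
pos 34 'a': at 14  → match P4@[32:34]
pos 35 'e': at 16 ·f
pos 36 'b': at 12 ·f
pos 37 'c': at 6 ·f  → match P1@[37:37]
pos 38 'e': at 7
pos 39 'e': at 8
pos 40 'd': at 9  → match P2@[37:40],P7@[38:40]
pos 41 'c': at 6 ·f  → match P1@[41:41]
pos 42 'a': at 15 ·f
pos 43 'e': at 16

All matches (sorted): [[2,5],[3,4],[4,1],[7,2],[7,7],[8,1],[10,5],[11,4],[12,1],[18,0],[23,0],[26,5],[27,4],[31,1],[33,5],[34,4],[37,1],[40,2],[40,7],[41,1]]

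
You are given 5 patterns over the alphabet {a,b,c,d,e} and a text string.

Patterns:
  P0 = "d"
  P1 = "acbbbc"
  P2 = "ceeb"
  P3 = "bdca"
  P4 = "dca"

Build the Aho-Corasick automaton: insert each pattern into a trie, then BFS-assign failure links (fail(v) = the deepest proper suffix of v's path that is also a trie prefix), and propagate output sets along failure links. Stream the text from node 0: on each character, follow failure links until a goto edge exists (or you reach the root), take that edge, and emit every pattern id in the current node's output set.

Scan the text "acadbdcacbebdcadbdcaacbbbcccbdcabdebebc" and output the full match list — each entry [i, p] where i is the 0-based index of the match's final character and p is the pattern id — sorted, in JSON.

Build automaton:
Trie (insert patterns):
  0='ε' goto a→2 b→12 c→8 d→1
  1='d' goto c→16  ←P0
  2='a' goto c→3
  3='ac' goto b→4
  4='acb' goto b→5
  5='acbb' goto b→6
  6='acbbb' goto c→7
  7='acbbbc' goto ·  ←P1
  8='c' goto e→9
  9='ce' goto e→10
  10='cee' goto b→11
  11='ceeb' goto ·  ←P2
  12='b' goto d→13
  13='bd' goto c→14
  14='bdc' goto a→15
  15='bdca' goto ·  ←P3
  16='dc' goto a→17
  17='dca' goto ·  ←P4

Failure links (BFS by depth):
  n1('d'): parent n0 fail=0; on 'd' 0 → fail=0;  out {0}∪∅={0}
  n2('a'): parent n0 fail=0; on 'a' 0 → fail=0;  out ∅∪∅=∅
  n8('c'): parent n0 fail=0; on 'c' 0 → fail=0;  out ∅∪∅=∅
  n12('b'): parent n0 fail=0; on 'b' 0 → fail=0;  out ∅∪∅=∅
  n3('ac'): parent n2 fail=0; on 'c' 0 → fail=8;  out ∅∪∅=∅
  n9('ce'): parent n8 fail=0; on 'e' 0 → fail=0;  out ∅∪∅=∅
  n13('bd'): parent n12 fail=0; on 'd' 0 → fail=1;  out ∅∪{0}={0}
  n16('dc'): parent n1 fail=0; on 'c' 0 → fail=8;  out ∅∪∅=∅
  n4('acb'): parent n3 fail=8; on 'b' 8→0 → fail=12;  out ∅∪∅=∅
  n10('cee'): parent n9 fail=0; on 'e' 0 → fail=0;  out ∅∪∅=∅
  n14('bdc'): parent n13 fail=1; on 'c' 1 → fail=16;  out ∅∪∅=∅
  n17('dca'): parent n16 fail=8; on 'a' 8→0 → fail=2;  out {4}∪∅={4}
  n5('acbb'): parent n4 fail=12; on 'b' 12→0 → fail=12;  out ∅∪∅=∅
  n11('ceeb'): parent n10 fail=0; on 'b' 0 → fail=12;  out {2}∪∅={2}
  n15('bdca'): parent n14 fail=16; on 'a' 16 → fail=17;  out {3}∪{4}={3,4}
  n6('acbbb'): parent n5 fail=12; on 'b' 12→0 → fail=12;  out ∅∪∅=∅
  n7('acbbbc'): parent n6 fail=12; on 'c' 12→0 → fail=8;  out {1}∪∅={1}

Run:
[0] read 'a'  n0⇒n2
[1] read 'c'  n2⇒n3
[2] read 'a'  n3⇒n2 (via fail)
[3] read 'd'  n2⇒n1 (via fail)  → match P0@[3:3]
[4] read 'b'  n1⇒n12 (via fail)
[5] read 'd'  n12⇒n13  → match P0@[5:5]
[6] read 'c'  n13⇒n14
[7] read 'a'  n14⇒n15  → match P3@[4:7],P4@[5:7]
[8] read 'c'  n15⇒n3 (via fail)
[9] read 'b'  n3⇒n4
[10] read 'e'  n4⇒n0 (via fail)
[11] read 'b'  n0⇒n12
[12] read 'd'  n12⇒n13  → match P0@[12:12]
[13] read 'c'  n13⇒n14
[14] read 'a'  n14⇒n15  → match P3@[11:14],P4@[12:14]
[15] read 'd'  n15⇒n1 (via fail)  → match P0@[15:15]
[16] read 'b'  n1⇒n12 (via fail)
[17] read 'd'  n12⇒n13  → match P0@[17:17]
[18] read 'c'  n13⇒n14
[19] read 'a'  n14⇒n15  → match P3@[16:19],P4@[17:19]
[20] read 'a'  n15⇒n2 (via fail)
[21] read 'c'  n2⇒n3
[22] read 'b'  n3⇒n4
[23] read 'b'  n4⇒n5
[24] read 'b'  n5⇒n6
[25] read 'c'  n6⇒n7  → match P1@[20:25]
[26] read 'c'  n7⇒n8 (via fail)
[27] read 'c'  n8⇒n8 (via fail)
[28] read 'b'  n8⇒n12 (via fail)
[29] read 'd'  n12⇒n13  → match P0@[29:29]
[30] read 'c'  n13⇒n14
[31] read 'a'  n14⇒n15  → match P3@[28:31],P4@[29:31]
[32] read 'b'  n15⇒n12 (via fail)
[33] read 'd'  n12⇒n13  → match P0@[33:33]
[34] read 'e'  n13⇒n0 (via fail)
[35] read 'b'  n0⇒n12
[36] read 'e'  n12⇒n0 (via fail)
[37] read 'b'  n0⇒n12
[38] read 'c'  n12⇒n8 (via fail)

All matches (sorted): [[3,0],[5,0],[7,3],[7,4],[12,0],[14,3],[14,4],[15,0],[17,0],[19,3],[19,4],[25,1],[29,0],[31,3],[31,4],[33,0]]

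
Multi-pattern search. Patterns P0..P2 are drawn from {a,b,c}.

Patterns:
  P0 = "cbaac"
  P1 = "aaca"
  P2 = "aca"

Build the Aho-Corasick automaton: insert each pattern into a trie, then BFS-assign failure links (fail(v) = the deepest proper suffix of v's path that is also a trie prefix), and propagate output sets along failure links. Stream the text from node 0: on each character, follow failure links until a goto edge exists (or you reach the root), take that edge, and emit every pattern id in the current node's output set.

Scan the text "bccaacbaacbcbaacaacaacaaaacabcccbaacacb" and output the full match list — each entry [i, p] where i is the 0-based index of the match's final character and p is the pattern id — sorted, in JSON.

Build:
Trie nodes:
  0='ε' goto a→6 c→1
  1='c' goto b→2
  2='cb' goto a→3
  3='cba' goto a→4
  4='cbaa' goto c→5
  5='cbaac' goto ·  ←P0
  6='a' goto a→7 c→10
  7='aa' goto c→8
  8='aac' goto a→9
  9='aaca' goto ·  ←P1
  10='ac' goto a→11
  11='aca' goto ·  ←P2

BFS fail/out derivation:
  n1('c'): parent n0 fail=0; on 'c' 0 → fail=0;  out ∅∪∅=∅
  n6('a'): parent n0 fail=0; on 'a' 0 → fail=0;  out ∅∪∅=∅
  n2('cb'): parent n1 fail=0; on 'b' 0 → fail=0;  out ∅∪∅=∅
  n7('aa'): parent n6 fail=0; on 'a' 0 → fail=6;  out ∅∪∅=∅
  n10('ac'): parent n6 fail=0; on 'c' 0 → fail=1;  out ∅∪∅=∅
  n3('cba'): parent n2 fail=0; on 'a' 0 → fail=6;  out ∅∪∅=∅
  n8('aac'): parent n7 fail=6; on 'c' 6 → fail=10;  out ∅∪∅=∅
  n11('aca'): parent n10 fail=1; on 'a' 1→0 → fail=6;  out {2}∪∅={2}
  n4('cbaa'): parent n3 fail=6; on 'a' 6 → fail=7;  out ∅∪∅=∅
  n9('aaca'): parent n8 fail=10; on 'a' 10 → fail=11;  out {1}∪{2}={1,2}
  n5('cbaac'): parent n4 fail=7; on 'c' 7 → fail=8;  out {0}∪∅={0}

Run:
i=0 'b': node 0→0
i=1 'c': node 0→1
i=2 'c': node 1→1 (via fail)
i=3 'a': node 1→6 (via fail)
i=4 'a': node 6→7
i=5 'c': node 7→8
i=6 'b': node 8→2 (via fail)
i=7 'a': node 2→3
i=8 'a': node 3→4
i=9 'c': node 4→5  emit P0@[5:9]
i=10 'b': node 5→2 (via fail)
i=11 'c': node 2→1 (via fail)
i=12 'b': node 1→2
i=13 'a': node 2→3
i=14 'a': node 3→4
i=15 'c': node 4→5  emit P0@[11:15]
i=16 'a': node 5→9 (via fail)  emit P1@[13:16],P2@[14:16]
i=17 'a': node 9→7 (via fail)
i=18 'c': node 7→8
i=19 'a': node 8→9  emit P1@[16:19],P2@[17:19]
i=20 'a': node 9→7 (via fail)
i=21 'c': node 7→8
i=22 'a': node 8→9  emit P1@[19:22],P2@[20:22]
i=23 'a': node 9→7 (via fail)
i=24 'a': node 7→7 (via fail)
i=25 'a': node 7→7 (via fail)
i=26 'c': node 7→8
i=27 'a': node 8→9  emit P1@[24:27],P2@[25:27]
i=28 'b': node 9→0 (via fail)
i=29 'c': node 0→1
i=30 'c': node 1→1 (via fail)
i=31 'c': node 1→1 (via fail)
i=32 'b': node 1→2
i=33 'a': node 2→3
i=34 'a': node 3→4
i=35 'c': node 4→5  emit P0@[31:35]
i=36 'a': node 5→9 (via fail)  emit P1@[33:36],P2@[34:36]
i=37 'c': node 9→10 (via fail)
i=38 'b': node 10→2 (via fail)

Result: [[9,0],[15,0],[16,1],[16,2],[19,1],[19,2],[22,1],[22,2],[27,1],[27,2],[35,0],[36,1],[36,2]]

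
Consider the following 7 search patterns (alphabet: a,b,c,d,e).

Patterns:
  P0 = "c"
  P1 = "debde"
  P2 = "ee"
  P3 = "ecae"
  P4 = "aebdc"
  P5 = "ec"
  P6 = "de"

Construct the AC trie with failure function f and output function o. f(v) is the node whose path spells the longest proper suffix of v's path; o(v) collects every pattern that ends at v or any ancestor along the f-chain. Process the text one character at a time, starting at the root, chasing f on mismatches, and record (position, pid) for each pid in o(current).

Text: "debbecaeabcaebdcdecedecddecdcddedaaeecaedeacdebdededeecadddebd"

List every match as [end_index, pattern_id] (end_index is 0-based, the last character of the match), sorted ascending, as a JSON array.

Build:
Trie (insert patterns):
  0='ε' goto a→12 c→1 d→2 e→7
  1='c' goto ·  [P0 ends]
  2='d' goto e→3
  3='de' goto b→4  [P6 ends]
  4='deb' goto d→5
  5='debd' goto e→6
  6='debde' goto ·  [P1 ends]
  7='e' goto c→9 e→8
  8='ee' goto ·  [P2 ends]
  9='ec' goto a→10  [P5 ends]
  10='eca' goto e→11
  11='ecae' goto ·  [P3 ends]
  12='a' goto e→13
  13='ae' goto b→14
  14='aeb' goto d→15
  15='aebd' goto c→16
  16='aebdc' goto ·  [P4 ends]

Failure links (BFS by depth):
  fail(1) 'c': from fail(0)=0 chase 'c': 0 ⇒ 0;  out={0}∪out(0)={0}
  fail(2) 'd': from fail(0)=0 chase 'd': 0 ⇒ 0;  out=∅∪out(0)=∅
  fail(7) 'e': from fail(0)=0 chase 'e': 0 ⇒ 0;  out=∅∪out(0)=∅
  fail(12) 'a': from fail(0)=0 chase 'a': 0 ⇒ 0;  out=∅∪out(0)=∅
  fail(3) 'de': from fail(2)=0 chase 'e': 0 ⇒ 7;  out={6}∪out(7)={6}
  fail(8) 'ee': from fail(7)=0 chase 'e': 0 ⇒ 7;  out={2}∪out(7)={2}
  fail(9) 'ec': from fail(7)=0 chase 'c': 0 ⇒ 1;  out={5}∪out(1)={0,5}
  fail(13) 'ae': from fail(12)=0 chase 'e': 0 ⇒ 7;  out=∅∪out(7)=∅
  fail(4) 'deb': from fail(3)=7 chase 'b': 7→0 ⇒ 0;  out=∅∪out(0)=∅
  fail(10) 'eca': from fail(9)=1 chase 'a': 1→0 ⇒ 12;  out=∅∪out(12)=∅
  fail(14) 'aeb': from fail(13)=7 chase 'b': 7→0 ⇒ 0;  out=∅∪out(0)=∅
  fail(5) 'debd': from fail(4)=0 chase 'd': 0 ⇒ 2;  out=∅∪out(2)=∅
  fail(11) 'ecae': from fail(10)=12 chase 'e': 12 ⇒ 13;  out={3}∪out(13)={3}
  fail(15) 'aebd': from fail(14)=0 chase 'd': 0 ⇒ 2;  out=∅∪out(2)=∅
  fail(6) 'debde': from fail(5)=2 chase 'e': 2 ⇒ 3;  out={1}∪out(3)={1,6}
  fail(16) 'aebdc': from fail(15)=2 chase 'c': 2→0 ⇒ 1;  out={4}∪out(1)={0,4}

Scan:
[0] read 'd'  n0⇒n2
[1] read 'e'  n2⇒n3  → match P6@[0:1]
[2] read 'b'  n3⇒n4
[3] read 'b'  n4⇒n0 (via fail)
[4] read 'e'  n0⇒n7
[5] read 'c'  n7⇒n9  → match P0@[5:5],P5@[4:5]
[6] read 'a'  n9⇒n10
[7] read 'e'  n10⇒n11  → match P3@[4:7]
[8] read 'a'  n11⇒n12 (via fail)
[9] read 'b'  n12⇒n0 (via fail)
[10] read 'c'  n0⇒n1  → match P0@[10:10]
[11] read 'a'  n1⇒n12 (via fail)
[12] read 'e'  n12⇒n13
[13] read 'b'  n13⇒n14
[14] read 'd'  n14⇒n15
[15] read 'c'  n15⇒n16  → match P0@[15:15],P4@[11:15]
[16] read 'd'  n16⇒n2 (via fail)
[17] read 'e'  n2⇒n3  → match P6@[16:17]
[18] read 'c'  n3⇒n9 (via fail)  → match P0@[18:18],P5@[17:18]
[19] read 'e'  n9⇒n7 (via fail)
[20] read 'd'  n7⇒n2 (via fail)
[21] read 'e'  n2⇒n3  → match P6@[20:21]
[22] read 'c'  n3⇒n9 (via fail)  → match P0@[22:22],P5@[21:22]
[23] read 'd'  n9⇒n2 (via fail)
[24] read 'd'  n2⇒n2 (via fail)
[25] read 'e'  n2⇒n3  → match P6@[24:25]
[26] read 'c'  n3⇒n9 (via fail)  → match P0@[26:26],P5@[25:26]
[27] read 'd'  n9⇒n2 (via fail)
[28] read 'c'  n2⇒n1 (via fail)  → match P0@[28:28]
[29] read 'd'  n1⇒n2 (via fail)
[30] read 'd'  n2⇒n2 (via fail)
[31] read 'e'  n2⇒n3  → match P6@[30:31]
[32] read 'd'  n3⇒n2 (via fail)
[33] read 'a'  n2⇒n12 (via fail)
[34] read 'a'  n12⇒n12 (via fail)
[35] read 'e'  n12⇒n13
[36] read 'e'  n13⇒n8 (via fail)  → match P2@[35:36]
[37] read 'c'  n8⇒n9 (via fail)  → match P0@[37:37],P5@[36:37]
[38] read 'a'  n9⇒n10
[39] read 'e'  n10⇒n11  → match P3@[36:39]
[40] read 'd'  n11⇒n2 (via fail)
[41] read 'e'  n2⇒n3  → match P6@[40:41]
[42] read 'a'  n3⇒n12 (via fail)
[43] read 'c'  n12⇒n1 (via fail)  → match P0@[43:43]
[44] read 'd'  n1⇒n2 (via fail)
[45] read 'e'  n2⇒n3  → match P6@[44:45]
[46] read 'b'  n3⇒n4
[47] read 'd'  n4⇒n5
[48] read 'e'  n5⇒n6  → match P1@[44:48],P6@[47:48]
[49] read 'd'  n6⇒n2 (via fail)
[50] read 'e'  n2⇒n3  → match P6@[49:50]
[51] read 'd'  n3⇒n2 (via fail)
[52] read 'e'  n2⇒n3  → match P6@[51:52]
[53] read 'e'  n3⇒n8 (via fail)  → match P2@[52:53]
[54] read 'c'  n8⇒n9 (via fail)  → match P0@[54:54],P5@[53:54]
[55] read 'a'  n9⇒n10
[56] read 'd'  n10⇒n2 (via fail)
[57] read 'd'  n2⇒n2 (via fail)
[58] read 'd'  n2⇒n2 (via fail)
[59] read 'e'  n2⇒n3  → match P6@[58:59]
[60] read 'b'  n3⇒n4
[61] read 'd'  n4⇒n5

Result: [[1,6],[5,0],[5,5],[7,3],[10,0],[15,0],[15,4],[17,6],[18,0],[18,5],[21,6],[22,0],[22,5],[25,6],[26,0],[26,5],[28,0],[31,6],[36,2],[37,0],[37,5],[39,3],[41,6],[43,0],[45,6],[48,1],[48,6],[50,6],[52,6],[53,2],[54,0],[54,5],[59,6]]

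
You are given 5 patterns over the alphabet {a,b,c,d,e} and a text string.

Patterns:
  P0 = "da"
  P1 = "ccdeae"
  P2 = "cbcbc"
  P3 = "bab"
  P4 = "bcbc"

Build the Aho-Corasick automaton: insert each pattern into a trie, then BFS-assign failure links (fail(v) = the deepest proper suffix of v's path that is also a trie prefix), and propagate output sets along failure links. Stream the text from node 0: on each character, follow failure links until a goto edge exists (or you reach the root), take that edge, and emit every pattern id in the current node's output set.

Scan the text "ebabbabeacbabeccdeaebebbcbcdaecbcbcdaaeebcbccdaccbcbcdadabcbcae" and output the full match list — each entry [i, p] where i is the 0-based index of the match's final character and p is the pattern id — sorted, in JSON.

Construct AC machine:
Trie (insert patterns):
  n0 'ε': b→13 c→3 d→1
  n1 'd': a→2
  n2 'da': ·  [P0 ends]
  n3 'c': b→9 c→4
  n4 'cc': d→5
  n5 'ccd': e→6
  n6 'ccde': a→7
  n7 'ccdea': e→8
  n8 'ccdeae': ·  [P1 ends]
  n9 'cb': c→10
  n10 'cbc': b→11
  n11 'cbcb': c→12
  n12 'cbcbc': ·  [P2 ends]
  n13 'b': a→14 c→16
  n14 'ba': b→15
  n15 'bab': ·  [P3 ends]
  n16 'bc': b→17
  n17 'bcb': c→18
  n18 'bcbc': ·  [P4 ends]

Failure links (BFS by depth):
  n1('d'): parent n0 fail=0; on 'd' 0 → fail=0;  out ∅∪∅=∅
  n3('c'): parent n0 fail=0; on 'c' 0 → fail=0;  out ∅∪∅=∅
  n13('b'): parent n0 fail=0; on 'b' 0 → fail=0;  out ∅∪∅=∅
  n2('da'): parent n1 fail=0; on 'a' 0 → fail=0;  out {0}∪∅={0}
  n4('cc'): parent n3 fail=0; on 'c' 0 → fail=3;  out ∅∪∅=∅
  n9('cb'): parent n3 fail=0; on 'b' 0 → fail=13;  out ∅∪∅=∅
  n14('ba'): parent n13 fail=0; on 'a' 0 → fail=0;  out ∅∪∅=∅
  n16('bc'): parent n13 fail=0; on 'c' 0 → fail=3;  out ∅∪∅=∅
  n5('ccd'): parent n4 fail=3; on 'd' 3→0 → fail=1;  out ∅∪∅=∅
  n10('cbc'): parent n9 fail=13; on 'c' 13 → fail=16;  out ∅∪∅=∅
  n15('bab'): parent n14 fail=0; on 'b' 0 → fail=13;  out {3}∪∅={3}
  n17('bcb'): parent n16 fail=3; on 'b' 3 → fail=9;  out ∅∪∅=∅
  n6('ccde'): parent n5 fail=1; on 'e' 1→0 → fail=0;  out ∅∪∅=∅
  n11('cbcb'): parent n10 fail=16; on 'b' 16 → fail=17;  out ∅∪∅=∅
  n18('bcbc'): parent n17 fail=9; on 'c' 9 → fail=10;  out {4}∪∅={4}
  n7('ccdea'): parent n6 fail=0; on 'a' 0 → fail=0;  out ∅∪∅=∅
  n12('cbcbc'): parent n11 fail=17; on 'c' 17 → fail=18;  out {2}∪{4}={2,4}
  n8('ccdeae'): parent n7 fail=0; on 'e' 0 → fail=0;  out {1}∪∅={1}

Text stream:
i=0 'e': node 0→0
i=1 'b': node 0→13
i=2 'a': node 13→14
i=3 'b': node 14→15  ** P3@[1:3]
i=4 'b': node 15→13 (via fail)
i=5 'a': node 13→14
i=6 'b': node 14→15  ** P3@[4:6]
i=7 'e': node 15→0 (via fail)
i=8 'a': node 0→0
i=9 'c': node 0→3
i=10 'b': node 3→9
i=11 'a': node 9→14 (via fail)
i=12 'b': node 14→15  ** P3@[10:12]
i=13 'e': node 15→0 (via fail)
i=14 'c': node 0→3
i=15 'c': node 3→4
i=16 'd': node 4→5
i=17 'e': node 5→6
i=18 'a': node 6→7
i=19 'e': node 7→8  ** P1@[14:19]
i=20 'b': node 8→13 (via fail)
i=21 'e': node 13→0 (via fail)
i=22 'b': node 0→13
i=23 'b': node 13→13 (via fail)
i=24 'c': node 13→16
i=25 'b': node 16→17
i=26 'c': node 17→18  ** P4@[23:26]
i=27 'd': node 18→1 (via fail)
i=28 'a': node 1→2  ** P0@[27:28]
i=29 'e': node 2→0 (via fail)
i=30 'c': node 0→3
i=31 'b': node 3→9
i=32 'c': node 9→10
i=33 'b': node 10→11
i=34 'c': node 11→12  ** P2@[30:34],P4@[31:34]
i=35 'd': node 12→1 (via fail)
i=36 'a': node 1→2  ** P0@[35:36]
i=37 'a': node 2→0 (via fail)
i=38 'e': node 0→0
i=39 'e': node 0→0
i=40 'b': node 0→13
i=41 'c': node 13→16
i=42 'b': node 16→17
i=43 'c': node 17→18  ** P4@[40:43]
i=44 'c': node 18→4 (via fail)
i=45 'd': node 4→5
i=46 'a': node 5→2 (via fail)  ** P0@[45:46]
i=47 'c': node 2→3 (via fail)
i=48 'c': node 3→4
i=49 'b': node 4→9 (via fail)
i=50 'c': node 9→10
i=51 'b': node 10→11
i=52 'c': node 11→12  ** P2@[48:52],P4@[49:52]
i=53 'd': node 12→1 (via fail)
i=54 'a': node 1→2  ** P0@[53:54]
i=55 'd': node 2→1 (via fail)
i=56 'a': node 1→2  ** P0@[55:56]
i=57 'b': node 2→13 (via fail)
i=58 'c': node 13→16
i=59 'b': node 16→17
i=60 'c': node 17→18  ** P4@[57:60]
i=61 'a': node 18→0 (via fail)
i=62 'e': node 0→0

Result: [[3,3],[6,3],[12,3],[19,1],[26,4],[28,0],[34,2],[34,4],[36,0],[43,4],[46,0],[52,2],[52,4],[54,0],[56,0],[60,4]]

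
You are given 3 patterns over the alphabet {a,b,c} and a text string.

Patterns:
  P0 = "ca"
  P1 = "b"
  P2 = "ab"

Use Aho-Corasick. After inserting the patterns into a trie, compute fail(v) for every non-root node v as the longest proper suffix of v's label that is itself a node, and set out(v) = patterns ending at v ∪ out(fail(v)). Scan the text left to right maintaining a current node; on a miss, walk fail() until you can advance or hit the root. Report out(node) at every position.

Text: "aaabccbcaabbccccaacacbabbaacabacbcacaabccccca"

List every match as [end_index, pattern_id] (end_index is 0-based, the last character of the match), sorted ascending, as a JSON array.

Construct AC machine:
Trie nodes:
  n0 'ε': a→4 b→3 c→1
  n1 'c': a→2
  n2 'ca': ·  [P0 ends]
  n3 'b': ·  [P1 ends]
  n4 'a': b→5
  n5 'ab': ·  [P2 ends]

Failure links (BFS by depth):
  fail(1) 'c': from fail(0)=0 chase 'c': 0 ⇒ 0;  out=∅∪out(0)=∅
  fail(3) 'b': from fail(0)=0 chase 'b': 0 ⇒ 0;  out={1}∪out(0)={1}
  fail(4) 'a': from fail(0)=0 chase 'a': 0 ⇒ 0;  out=∅∪out(0)=∅
  fail(2) 'ca': from fail(1)=0 chase 'a': 0 ⇒ 4;  out={0}∪out(4)={0}
  fail(5) 'ab': from fail(4)=0 chase 'b': 0 ⇒ 3;  out={2}∪out(3)={1,2}

Run:
i=0 'a': node 0→4
i=1 'a': node 4→4 ·f
i=2 'a': node 4→4 ·f
i=3 'b': node 4→5  emit P1@[3:3],P2@[2:3]
i=4 'c': node 5→1 ·f
i=5 'c': node 1→1 ·f
i=6 'b': node 1→3 ·f  emit P1@[6:6]
i=7 'c': node 3→1 ·f
i=8 'a': node 1→2  emit P0@[7:8]
i=9 'a': node 2→4 ·f
i=10 'b': node 4→5  emit P1@[10:10],P2@[9:10]
i=11 'b': node 5→3 ·f  emit P1@[11:11]
i=12 'c': node 3→1 ·f
i=13 'c': node 1→1 ·f
i=14 'c': node 1→1 ·f
i=15 'c': node 1→1 ·f
i=16 'a': node 1→2  emit P0@[15:16]
i=17 'a': node 2→4 ·f
i=18 'c': node 4→1 ·f
i=19 'a': node 1→2  emit P0@[18:19]
i=20 'c': node 2→1 ·f
i=21 'b': node 1→3 ·f  emit P1@[21:21]
i=22 'a': node 3→4 ·f
i=23 'b': node 4→5  emit P1@[23:23],P2@[22:23]
i=24 'b': node 5→3 ·f  emit P1@[24:24]
i=25 'a': node 3→4 ·f
i=26 'a': node 4→4 ·f
i=27 'c': node 4→1 ·f
i=28 'a': node 1→2  emit P0@[27:28]
i=29 'b': node 2→5 ·f  emit P1@[29:29],P2@[28:29]
i=30 'a': node 5→4 ·f
i=31 'c': node 4→1 ·f
i=32 'b': node 1→3 ·f  emit P1@[32:32]
i=33 'c': node 3→1 ·f
i=34 'a': node 1→2  emit P0@[33:34]
i=35 'c': node 2→1 ·f
i=36 'a': node 1→2  emit P0@[35:36]
i=37 'a': node 2→4 ·f
i=38 'b': node 4→5  emit P1@[38:38],P2@[37:38]
i=39 'c': node 5→1 ·f
i=40 'c': node 1→1 ·f
i=41 'c': node 1→1 ·f
i=42 'c': node 1→1 ·f
i=43 'c': node 1→1 ·f
i=44 'a': node 1→2  emit P0@[43:44]

Matches: [[3,1],[3,2],[6,1],[8,0],[10,1],[10,2],[11,1],[16,0],[19,0],[21,1],[23,1],[23,2],[24,1],[28,0],[29,1],[29,2],[32,1],[34,0],[36,0],[38,1],[38,2],[44,0]]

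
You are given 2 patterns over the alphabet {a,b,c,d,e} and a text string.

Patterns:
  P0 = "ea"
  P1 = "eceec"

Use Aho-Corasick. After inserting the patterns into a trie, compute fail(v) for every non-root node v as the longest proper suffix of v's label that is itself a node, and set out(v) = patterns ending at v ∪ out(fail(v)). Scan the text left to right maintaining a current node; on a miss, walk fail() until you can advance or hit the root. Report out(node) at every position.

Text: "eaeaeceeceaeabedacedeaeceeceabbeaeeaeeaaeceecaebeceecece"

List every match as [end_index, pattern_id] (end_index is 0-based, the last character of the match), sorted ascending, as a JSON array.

Build:
Trie (insert patterns):
  n0 'ε': e→1
  n1 'e': a→2 c→3
  n2 'ea': ·  ←P0
  n3 'ec': e→4
  n4 'ece': e→5
  n5 'ecee': c→6
  n6 'eceec': ·  ←P1

BFS fail/out derivation:
  n1('e'): parent n0 fail=0; on 'e' 0 → fail=0;  out ∅∪∅=∅
  n2('ea'): parent n1 fail=0; on 'a' 0 → fail=0;  out {0}∪∅={0}
  n3('ec'): parent n1 fail=0; on 'c' 0 → fail=0;  out ∅∪∅=∅
  n4('ece'): parent n3 fail=0; on 'e' 0 → fail=1;  out ∅∪∅=∅
  n5('ecee'): parent n4 fail=1; on 'e' 1→0 → fail=1;  out ∅∪∅=∅
  n6('eceec'): parent n5 fail=1; on 'c' 1 → fail=3;  out {1}∪∅={1}

Run:
[0] read 'e'  n0⇒n1
[1] read 'a'  n1⇒n2  emit P0@[0:1]
[2] read 'e'  n2⇒n1 (fail-walked)
[3] read 'a'  n1⇒n2  emit P0@[2:3]
[4] read 'e'  n2⇒n1 (fail-walked)
[5] read 'c'  n1⇒n3
[6] read 'e'  n3⇒n4
[7] read 'e'  n4⇒n5
[8] read 'c'  n5⇒n6  emit P1@[4:8]
[9] read 'e'  n6⇒n4 (fail-walked)
[10] read 'a'  n4⇒n2 (fail-walked)  emit P0@[9:10]
[11] read 'e'  n2⇒n1 (fail-walked)
[12] read 'a'  n1⇒n2  emit P0@[11:12]
[13] read 'b'  n2⇒n0 (fail-walked)
[14] read 'e'  n0⇒n1
[15] read 'd'  n1⇒n0 (fail-walked)
[16] read 'a'  n0⇒n0
[17] read 'c'  n0⇒n0
[18] read 'e'  n0⇒n1
[19] read 'd'  n1⇒n0 (fail-walked)
[20] read 'e'  n0⇒n1
[21] read 'a'  n1⇒n2  emit P0@[20:21]
[22] read 'e'  n2⇒n1 (fail-walked)
[23] read 'c'  n1⇒n3
[24] read 'e'  n3⇒n4
[25] read 'e'  n4⇒n5
[26] read 'c'  n5⇒n6  emit P1@[22:26]
[27] read 'e'  n6⇒n4 (fail-walked)
[28] read 'a'  n4⇒n2 (fail-walked)  emit P0@[27:28]
[29] read 'b'  n2⇒n0 (fail-walked)
[30] read 'b'  n0⇒n0
[31] read 'e'  n0⇒n1
[32] read 'a'  n1⇒n2  emit P0@[31:32]
[33] read 'e'  n2⇒n1 (fail-walked)
[34] read 'e'  n1⇒n1 (fail-walked)
[35] read 'a'  n1⇒n2  emit P0@[34:35]
[36] read 'e'  n2⇒n1 (fail-walked)
[37] read 'e'  n1⇒n1 (fail-walked)
[38] read 'a'  n1⇒n2  emit P0@[37:38]
[39] read 'a'  n2⇒n0 (fail-walked)
[40] read 'e'  n0⇒n1
[41] read 'c'  n1⇒n3
[42] read 'e'  n3⇒n4
[43] read 'e'  n4⇒n5
[44] read 'c'  n5⇒n6  emit P1@[40:44]
[45] read 'a'  n6⇒n0 (fail-walked)
[46] read 'e'  n0⇒n1
[47] read 'b'  n1⇒n0 (fail-walked)
[48] read 'e'  n0⇒n1
[49] read 'c'  n1⇒n3
[50] read 'e'  n3⇒n4
[51] read 'e'  n4⇒n5
[52] read 'c'  n5⇒n6  emit P1@[48:52]
[53] read 'e'  n6⇒n4 (fail-walked)
[54] read 'c'  n4⇒n3 (fail-walked)
[55] read 'e'  n3⇒n4

Result: [[1,0],[3,0],[8,1],[10,0],[12,0],[21,0],[26,1],[28,0],[32,0],[35,0],[38,0],[44,1],[52,1]]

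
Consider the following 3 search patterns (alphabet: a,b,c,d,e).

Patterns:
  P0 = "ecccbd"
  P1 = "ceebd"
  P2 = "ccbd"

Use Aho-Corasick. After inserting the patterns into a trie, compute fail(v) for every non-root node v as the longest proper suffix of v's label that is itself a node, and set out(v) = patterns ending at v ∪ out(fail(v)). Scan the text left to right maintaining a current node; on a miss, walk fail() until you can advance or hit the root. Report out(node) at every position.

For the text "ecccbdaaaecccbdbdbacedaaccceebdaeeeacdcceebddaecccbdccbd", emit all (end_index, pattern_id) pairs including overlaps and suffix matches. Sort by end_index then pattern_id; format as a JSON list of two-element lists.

Construct AC machine:
Trie nodes:
  n0 'ε': c→7 e→1
  n1 'e': c→2
  n2 'ec': c→3
  n3 'ecc': c→4
  n4 'eccc': b→5
  n5 'ecccb': d→6
  n6 'ecccbd': ·  ←P0
  n7 'c': c→12 e→8
  n8 'ce': e→9
  n9 'cee': b→10
  n10 'ceeb': d→11
  n11 'ceebd': ·  ←P1
  n12 'cc': b→13
  n13 'ccb': d→14
  n14 'ccbd': ·  ←P2

BFS fail/out derivation:
  n1('e'): parent n0 fail=0; on 'e' 0 → fail=0;  out ∅∪∅=∅
  n7('c'): parent n0 fail=0; on 'c' 0 → fail=0;  out ∅∪∅=∅
  n2('ec'): parent n1 fail=0; on 'c' 0 → fail=7;  out ∅∪∅=∅
  n8('ce'): parent n7 fail=0; on 'e' 0 → fail=1;  out ∅∪∅=∅
  n12('cc'): parent n7 fail=0; on 'c' 0 → fail=7;  out ∅∪∅=∅
  n3('ecc'): parent n2 fail=7; on 'c' 7 → fail=12;  out ∅∪∅=∅
  n9('cee'): parent n8 fail=1; on 'e' 1→0 → fail=1;  out ∅∪∅=∅
  n13('ccb'): parent n12 fail=7; on 'b' 7→0 → fail=0;  out ∅∪∅=∅
  n4('eccc'): parent n3 fail=12; on 'c' 12→7 → fail=12;  out ∅∪∅=∅
  n10('ceeb'): parent n9 fail=1; on 'b' 1→0 → fail=0;  out ∅∪∅=∅
  n14('ccbd'): parent n13 fail=0; on 'd' 0 → fail=0;  out {2}∪∅={2}
  n5('ecccb'): parent n4 fail=12; on 'b' 12 → fail=13;  out ∅∪∅=∅
  n11('ceebd'): parent n10 fail=0; on 'd' 0 → fail=0;  out {1}∪∅={1}
  n6('ecccbd'): parent n5 fail=13; on 'd' 13 → fail=14;  out {0}∪{2}={0,2}

Text stream:
[0] read 'e'  n0⇒n1
[1] read 'c'  n1⇒n2
[2] read 'c'  n2⇒n3
[3] read 'c'  n3⇒n4
[4] read 'b'  n4⇒n5
[5] read 'd'  n5⇒n6  ** P0@[0:5],P2@[2:5]
[6] read 'a'  n6⇒n0 ·f
[7] read 'a'  n0⇒n0
[8] read 'a'  n0⇒n0
[9] read 'e'  n0⇒n1
[10] read 'c'  n1⇒n2
[11] read 'c'  n2⇒n3
[12] read 'c'  n3⇒n4
[13] read 'b'  n4⇒n5
[14] read 'd'  n5⇒n6  ** P0@[9:14],P2@[11:14]
[15] read 'b'  n6⇒n0 ·f
[16] read 'd'  n0⇒n0
[17] read 'b'  n0⇒n0
[18] read 'a'  n0⇒n0
[19] read 'c'  n0⇒n7
[20] read 'e'  n7⇒n8
[21] read 'd'  n8⇒n0 ·f
[22] read 'a'  n0⇒n0
[23] read 'a'  n0⇒n0
[24] read 'c'  n0⇒n7
[25] read 'c'  n7⇒n12
[26] read 'c'  n12⇒n12 ·f
[27] read 'e'  n12⇒n8 ·f
[28] read 'e'  n8⇒n9
[29] read 'b'  n9⇒n10
[30] read 'd'  n10⇒n11  ** P1@[26:30]
[31] read 'a'  n11⇒n0 ·f
[32] read 'e'  n0⇒n1
[33] read 'e'  n1⇒n1 ·f
[34] read 'e'  n1⇒n1 ·f
[35] read 'a'  n1⇒n0 ·f
[36] read 'c'  n0⇒n7
[37] read 'd'  n7⇒n0 ·f
[38] read 'c'  n0⇒n7
[39] read 'c'  n7⇒n12
[40] read 'e'  n12⇒n8 ·f
[41] read 'e'  n8⇒n9
[42] read 'b'  n9⇒n10
[43] read 'd'  n10⇒n11  ** P1@[39:43]
[44] read 'd'  n11⇒n0 ·f
[45] read 'a'  n0⇒n0
[46] read 'e'  n0⇒n1
[47] read 'c'  n1⇒n2
[48] read 'c'  n2⇒n3
[49] read 'c'  n3⇒n4
[50] read 'b'  n4⇒n5
[51] read 'd'  n5⇒n6  ** P0@[46:51],P2@[48:51]
[52] read 'c'  n6⇒n7 ·f
[53] read 'c'  n7⇒n12
[54] read 'b'  n12⇒n13
[55] read 'd'  n13⇒n14  ** P2@[52:55]

Result: [[5,0],[5,2],[14,0],[14,2],[30,1],[43,1],[51,0],[51,2],[55,2]]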